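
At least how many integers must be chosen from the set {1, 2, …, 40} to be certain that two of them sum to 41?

Partition {1, …, 40} into 20 pairs: {1,40}, {2,39}, …, {20,21}.
Choosing 20 integers — say the integers 1 through 20 — takes one from each pair and avoids the property.
Choosing 21 forces two into the same pair by pigeonhole, and those sum to 41. So 21.

21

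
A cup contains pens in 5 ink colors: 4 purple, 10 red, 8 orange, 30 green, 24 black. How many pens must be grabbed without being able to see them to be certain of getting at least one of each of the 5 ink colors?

73

The hardest ink color to obtain is purple: we could draw every other pen first — 76 − 4 = 72 pens — without a single purple one.
The next draw must be purple, so 72 + 1 = 73.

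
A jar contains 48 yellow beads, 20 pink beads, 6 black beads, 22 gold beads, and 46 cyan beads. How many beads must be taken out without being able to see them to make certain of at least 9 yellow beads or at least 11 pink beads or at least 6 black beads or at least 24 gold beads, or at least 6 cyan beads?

Each of the 5 colors has its own threshold; avoid all of them simultaneously.
The worst case stops just short of every target: 8 yellow, 10 pink, 5 black, all 22 gold, 5 cyan — 8 + 10 + 5 + 22 + 5 = 50 beads.
One more bead must push some color to its target, so 50 + 1 = 51.

51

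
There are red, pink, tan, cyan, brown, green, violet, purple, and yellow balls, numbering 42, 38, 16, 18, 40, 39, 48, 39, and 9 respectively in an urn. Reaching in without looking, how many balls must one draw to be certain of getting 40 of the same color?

277

Treat the 9 colors as pigeonholes.
In the worst case we take at most 39 of each color, but all 38 pink, all 16 tan, all 18 cyan, and all 9 yellow (fewer than 39), giving 39 + 38 + 16 + 18 + 39 + 39 + 39 + 39 + 9 = 276.
One more ball then forces some color to 40, so 276 + 1 = 277.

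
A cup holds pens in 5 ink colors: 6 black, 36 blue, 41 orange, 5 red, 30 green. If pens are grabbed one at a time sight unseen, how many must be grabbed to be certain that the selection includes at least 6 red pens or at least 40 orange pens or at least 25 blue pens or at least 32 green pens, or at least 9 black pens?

105

Each of the 5 ink colors has its own threshold; avoid all of them simultaneously.
The worst case stops just short of every target: all 6 black, 24 blue, 39 orange, 5 red, all 30 green — 6 + 24 + 39 + 5 + 30 = 104 pens.
One more pen must push some ink color to its target, so 104 + 1 = 105.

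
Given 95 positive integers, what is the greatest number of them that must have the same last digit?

10

There are 10 possible last digits, which serve as the pigeonholes.
If each of the 10 possible last digits held at most 9, the total would be at most 10 × 9 = 90 < 95, a contradiction.
So at least one holds ⌈95/10⌉ = 10.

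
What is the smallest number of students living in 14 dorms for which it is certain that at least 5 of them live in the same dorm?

There are 14 dorms acting as pigeonholes.
With 14 × 4 = 56 students we could place exactly 4 in each, with no class reaching 5.
One more forces some class to hold 5, so 56 + 1 = 57.

57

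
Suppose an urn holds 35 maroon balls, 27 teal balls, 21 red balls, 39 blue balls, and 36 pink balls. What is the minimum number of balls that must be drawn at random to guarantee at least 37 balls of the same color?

In the worst case we take at most 36 of each color, but all 35 maroon, all 27 teal, and all 21 red (fewer than 36), giving 35 + 27 + 21 + 36 + 36 = 155.
One more ball then forces some color to 37, so 155 + 1 = 156.

156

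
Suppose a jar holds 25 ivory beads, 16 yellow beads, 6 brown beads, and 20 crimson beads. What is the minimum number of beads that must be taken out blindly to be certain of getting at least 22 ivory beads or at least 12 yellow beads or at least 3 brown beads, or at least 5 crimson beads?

Each of the 4 colors has its own threshold; avoid all of them simultaneously.
The worst case stops just short of every target: 21 ivory, 11 yellow, 2 brown, 4 crimson — 21 + 11 + 2 + 4 = 38 beads.
One more bead must push some color to its target, so 38 + 1 = 39.

39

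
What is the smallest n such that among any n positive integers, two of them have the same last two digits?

There are 100 possible two-digit endings acting as pigeonholes.
With 100 positive integers we could place one in each, avoiding any repeat.
One more forces some class to hold 2, so 100 + 1 = 101.

101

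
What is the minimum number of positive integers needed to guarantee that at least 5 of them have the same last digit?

41

There are 10 possible last digits acting as pigeonholes.
With 10 × 4 = 40 positive integers we could place exactly 4 in each, with no class reaching 5.
One more forces some class to hold 5, so 40 + 1 = 41.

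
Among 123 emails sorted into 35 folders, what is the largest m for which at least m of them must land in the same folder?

4

The 123 emails fall into 35 folders.
If each of the 35 folders held at most 3, the total would be at most 35 × 3 = 105 < 123, a contradiction.
So at least one holds ⌈123/35⌉ = 4.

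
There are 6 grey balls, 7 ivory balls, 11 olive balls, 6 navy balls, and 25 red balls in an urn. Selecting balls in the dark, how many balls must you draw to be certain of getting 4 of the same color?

The worst case takes 3 balls of each color without reaching 4 of any: 5 × 3 = 15.
The next ball must bring some color to 4, so 15 + 1 = 16.

16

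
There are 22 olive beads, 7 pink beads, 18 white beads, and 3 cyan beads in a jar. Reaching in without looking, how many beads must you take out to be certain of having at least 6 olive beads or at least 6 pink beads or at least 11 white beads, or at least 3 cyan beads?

Each of the 4 colors has its own threshold; avoid all of them simultaneously.
The worst case stops just short of every target: 5 olive, 5 pink, 10 white, 2 cyan — 5 + 5 + 10 + 2 = 22 beads.
One more bead must push some color to its target, so 22 + 1 = 23.

23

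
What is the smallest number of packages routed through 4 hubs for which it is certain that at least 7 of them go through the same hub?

25

There are 4 hubs acting as pigeonholes.
With 4 × 6 = 24 packages we could place exactly 6 in each, with no class reaching 7.
One more forces some class to hold 7, so 24 + 1 = 25.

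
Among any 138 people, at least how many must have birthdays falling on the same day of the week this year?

The 138 people fall into 7 days of the week.
If each of the 7 days of the week held at most 19, the total would be at most 7 × 19 = 133 < 138, a contradiction.
So at least one holds ⌈138/7⌉ = 20.

20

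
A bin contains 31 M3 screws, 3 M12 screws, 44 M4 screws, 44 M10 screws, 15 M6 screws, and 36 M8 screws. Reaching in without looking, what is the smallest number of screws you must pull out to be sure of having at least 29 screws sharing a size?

131

In the worst case we take at most 28 of each size, but all 3 M12 and all 15 M6 (fewer than 28), giving 28 + 3 + 28 + 28 + 15 + 28 = 130.
One more screw then forces some size to 29, so 130 + 1 = 131.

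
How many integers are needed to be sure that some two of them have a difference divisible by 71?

72

Two integers differ by a multiple of 71 exactly when they share a remainder mod 71.
There are 71 residue classes mod 71, so 71 integers can all lie in distinct classes.
One more integer must repeat a residue, giving a difference divisible by 71. So n = 71 + 1 = 72.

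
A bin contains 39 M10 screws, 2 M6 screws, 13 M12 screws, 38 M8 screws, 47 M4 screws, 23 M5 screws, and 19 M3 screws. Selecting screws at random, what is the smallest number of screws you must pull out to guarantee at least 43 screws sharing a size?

177

In the worst case we take at most 42 of each size, but all 39 M10, all 2 M6, all 13 M12, all 38 M8, all 23 M5, and all 19 M3 (fewer than 42), giving 39 + 2 + 13 + 38 + 42 + 23 + 19 = 176.
One more screw then forces some size to 43, so 176 + 1 = 177.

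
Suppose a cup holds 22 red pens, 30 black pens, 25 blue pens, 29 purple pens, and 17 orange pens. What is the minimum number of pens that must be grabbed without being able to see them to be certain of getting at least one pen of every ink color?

107

The hardest ink color to obtain is orange: we could draw every other pen first — 123 − 17 = 106 pens — without a single orange one.
The next draw must be orange, so 106 + 1 = 107.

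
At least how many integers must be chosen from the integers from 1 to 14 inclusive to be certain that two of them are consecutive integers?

Partition {1, …, 14} into 7 pairs: {1,2}, {3,4}, …, {13,14}.
Choosing 7 integers — say the 7 even numbers 2, 4, …, 14 — takes one from each pair and avoids the property.
Choosing 8 forces two into the same pair by pigeonhole, and those are consecutive. So 8.

8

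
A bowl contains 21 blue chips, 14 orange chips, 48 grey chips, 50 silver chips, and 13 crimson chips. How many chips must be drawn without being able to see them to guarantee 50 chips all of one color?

146

In the worst case we take at most 49 of each color, but all 21 blue, all 14 orange, all 48 grey, and all 13 crimson (fewer than 49), giving 21 + 14 + 48 + 49 + 13 = 145.
One more chip then forces some color to 50, so 145 + 1 = 146.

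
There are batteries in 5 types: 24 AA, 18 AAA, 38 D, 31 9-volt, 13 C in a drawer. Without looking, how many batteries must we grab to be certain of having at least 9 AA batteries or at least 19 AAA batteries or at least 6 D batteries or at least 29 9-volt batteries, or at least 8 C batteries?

67

The worst case stops just short of every target: 8 AA, 18 AAA, 5 D, 28 9-volt, 7 C — 8 + 18 + 5 + 28 + 7 = 66 batteries.
One more battery must push some type to its target, so 66 + 1 = 67.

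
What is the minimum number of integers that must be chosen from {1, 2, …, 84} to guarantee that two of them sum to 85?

43

Partition {1, …, 84} into 42 pairs: {1,84}, {2,83}, …, {42,43}.
Choosing 42 integers — say the integers 1 through 42 — takes one from each pair and avoids the property.
Choosing 43 forces two into the same pair by pigeonhole, and those sum to 85. So 43.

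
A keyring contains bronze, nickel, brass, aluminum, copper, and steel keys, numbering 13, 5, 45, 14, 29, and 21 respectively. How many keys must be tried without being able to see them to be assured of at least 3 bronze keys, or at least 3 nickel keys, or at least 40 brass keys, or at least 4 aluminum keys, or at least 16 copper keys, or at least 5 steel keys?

The worst case stops just short of every target: 2 bronze, 2 nickel, 39 brass, 3 aluminum, 15 copper, 4 steel — 2 + 2 + 39 + 3 + 15 + 4 = 65 keys.
One more key must push some type to its target, so 65 + 1 = 66.

66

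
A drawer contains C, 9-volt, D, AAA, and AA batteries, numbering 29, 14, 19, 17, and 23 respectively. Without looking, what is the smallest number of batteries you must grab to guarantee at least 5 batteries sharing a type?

Treat the 5 types as pigeonholes.
The worst case takes 4 batteries of each type without reaching 5 of any: 5 × 4 = 20.
The next battery must bring some type to 5, so 20 + 1 = 21.

21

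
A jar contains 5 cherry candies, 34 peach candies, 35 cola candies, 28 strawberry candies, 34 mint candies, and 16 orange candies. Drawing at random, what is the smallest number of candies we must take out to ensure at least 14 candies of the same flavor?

71

In the worst case we take at most 13 of each flavor, but all 5 cherry (fewer than 13), giving 5 + 13 + 13 + 13 + 13 + 13 = 70.
One more candy then forces some flavor to 14, so 70 + 1 = 71.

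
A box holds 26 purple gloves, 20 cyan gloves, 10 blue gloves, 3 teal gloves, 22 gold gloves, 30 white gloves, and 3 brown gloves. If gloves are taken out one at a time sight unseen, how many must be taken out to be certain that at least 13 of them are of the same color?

65

Treat the 7 colors as pigeonholes.
In the worst case we take at most 12 of each color, but all 10 blue, all 3 teal, and all 3 brown (fewer than 12), giving 12 + 12 + 10 + 3 + 12 + 12 + 3 = 64.
One more glove then forces some color to 13, so 64 + 1 = 65.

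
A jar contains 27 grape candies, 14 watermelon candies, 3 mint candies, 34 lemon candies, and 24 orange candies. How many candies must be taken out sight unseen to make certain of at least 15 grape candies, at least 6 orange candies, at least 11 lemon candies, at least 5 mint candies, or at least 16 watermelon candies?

47

Each of the 5 flavors has its own threshold; avoid all of them simultaneously.
The worst case stops just short of every target: 14 grape, all 14 watermelon, all 3 mint, 10 lemon, 5 orange — 14 + 14 + 3 + 10 + 5 = 46 candies.
One more candy must push some flavor to its target, so 46 + 1 = 47.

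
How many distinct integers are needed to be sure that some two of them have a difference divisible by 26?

Two integers differ by a multiple of 26 exactly when they share a remainder mod 26.
There are 26 residue classes mod 26, so 26 integers can all lie in distinct classes.
One more integer must repeat a residue, giving a difference divisible by 26. So n = 26 + 1 = 27.

27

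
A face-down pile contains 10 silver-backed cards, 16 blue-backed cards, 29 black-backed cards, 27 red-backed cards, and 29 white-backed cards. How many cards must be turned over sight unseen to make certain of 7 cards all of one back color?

31

Treat the 5 back colors as pigeonholes.
The worst case takes 6 cards of each back color without reaching 7 of any: 5 × 6 = 30.
The next card must bring some back color to 7, so 30 + 1 = 31.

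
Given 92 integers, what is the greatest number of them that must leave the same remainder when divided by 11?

The 92 integers fall into 11 residue classes modulo 11.
If each of the 11 residue classes modulo 11 held at most 8, the total would be at most 11 × 8 = 88 < 92, a contradiction.
So at least one holds ⌈92/11⌉ = 9.

9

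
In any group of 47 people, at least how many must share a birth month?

4

If each of the 12 months of the year held at most 3, the total would be at most 12 × 3 = 36 < 47, a contradiction.
So at least one holds ⌈47/12⌉ = 4.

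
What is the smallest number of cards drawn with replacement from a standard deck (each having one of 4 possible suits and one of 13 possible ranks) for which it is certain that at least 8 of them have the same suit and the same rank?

365

There are 4 × 13 = 52 (suit, rank) combinations acting as pigeonholes.
With 52 × 7 = 364 cards drawn with replacement from a standard deck we could place exactly 7 in each, with no (suit, rank) pair reaching 8.
One more forces some (suit, rank) pair to hold 8, so 364 + 1 = 365.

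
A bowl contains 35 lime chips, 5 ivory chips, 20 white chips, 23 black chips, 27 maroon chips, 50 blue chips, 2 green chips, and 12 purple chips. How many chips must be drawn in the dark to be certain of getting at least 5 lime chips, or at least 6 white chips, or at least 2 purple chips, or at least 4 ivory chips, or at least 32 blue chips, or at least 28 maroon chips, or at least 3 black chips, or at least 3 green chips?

The worst case stops just short of every target: 4 lime, 3 ivory, 5 white, 2 black, 27 maroon, 31 blue, 2 green, 1 purple — 4 + 3 + 5 + 2 + 27 + 31 + 2 + 1 = 75 chips.
One more chip must push some color to its target, so 75 + 1 = 76.

76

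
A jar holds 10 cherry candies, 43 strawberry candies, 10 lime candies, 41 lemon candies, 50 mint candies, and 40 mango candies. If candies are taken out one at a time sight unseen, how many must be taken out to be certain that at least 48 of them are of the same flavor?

192

In the worst case we take at most 47 of each flavor, but all 10 cherry, all 43 strawberry, all 10 lime, all 41 lemon, and all 40 mango (fewer than 47), giving 10 + 43 + 10 + 41 + 47 + 40 = 191.
One more candy then forces some flavor to 48, so 191 + 1 = 192.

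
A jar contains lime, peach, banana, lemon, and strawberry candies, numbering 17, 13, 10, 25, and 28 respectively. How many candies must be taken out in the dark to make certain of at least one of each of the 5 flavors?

84

The hardest flavor to obtain is banana: we could draw every other candy first — 93 − 10 = 83 candies — without a single banana one.
The next draw must be banana, so 83 + 1 = 84.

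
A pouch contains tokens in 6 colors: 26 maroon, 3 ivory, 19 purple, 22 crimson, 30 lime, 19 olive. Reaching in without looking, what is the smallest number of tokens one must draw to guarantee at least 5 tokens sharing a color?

24

In the worst case we take at most 4 of each color, but all 3 ivory (fewer than 4), giving 4 + 3 + 4 + 4 + 4 + 4 = 23.
One more token then forces some color to 5, so 23 + 1 = 24.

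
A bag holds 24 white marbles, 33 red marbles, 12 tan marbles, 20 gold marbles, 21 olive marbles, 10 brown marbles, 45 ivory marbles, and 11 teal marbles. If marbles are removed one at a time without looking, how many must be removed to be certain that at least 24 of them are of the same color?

144

Treat the 8 colors as pigeonholes.
In the worst case we take at most 23 of each color, but all 12 tan, all 20 gold, all 21 olive, all 10 brown, and all 11 teal (fewer than 23), giving 23 + 23 + 12 + 20 + 21 + 10 + 23 + 11 = 143.
One more marble then forces some color to 24, so 143 + 1 = 144.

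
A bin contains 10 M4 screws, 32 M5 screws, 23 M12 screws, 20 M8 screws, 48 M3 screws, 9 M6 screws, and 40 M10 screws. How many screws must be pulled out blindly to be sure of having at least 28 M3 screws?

To avoid M3 screws as long as possible, exhaust the other 6 sizes first.
The worst case draws every non-M3 screw first: 10 + 32 + 23 + 20 + 9 + 40 = 134.
The next 28 draws are then forced to be M3, giving 134 + 28 = 162.

162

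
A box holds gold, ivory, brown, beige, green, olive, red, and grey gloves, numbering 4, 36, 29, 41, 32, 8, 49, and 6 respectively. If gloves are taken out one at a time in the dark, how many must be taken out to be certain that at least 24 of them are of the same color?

134

Treat the 8 colors as pigeonholes.
In the worst case we take at most 23 of each color, but all 4 gold, all 8 olive, and all 6 grey (fewer than 23), giving 4 + 23 + 23 + 23 + 23 + 8 + 23 + 6 = 133.
One more glove then forces some color to 24, so 133 + 1 = 134.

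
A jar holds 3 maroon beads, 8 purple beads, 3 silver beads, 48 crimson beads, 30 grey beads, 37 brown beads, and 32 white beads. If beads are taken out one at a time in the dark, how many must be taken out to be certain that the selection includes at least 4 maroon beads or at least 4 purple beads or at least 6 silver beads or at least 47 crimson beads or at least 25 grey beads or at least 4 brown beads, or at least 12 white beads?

94

The worst case stops just short of every target: 3 maroon, 3 purple, all 3 silver, 46 crimson, 24 grey, 3 brown, 11 white — 3 + 3 + 3 + 46 + 24 + 3 + 11 = 93 beads.
One more bead must push some color to its target, so 93 + 1 = 94.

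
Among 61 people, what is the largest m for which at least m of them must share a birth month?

There are 12 months of the year, which serve as the pigeonholes.
If each of the 12 months of the year held at most 5, the total would be at most 12 × 5 = 60 < 61, a contradiction.
So at least one holds ⌈61/12⌉ = 6.

6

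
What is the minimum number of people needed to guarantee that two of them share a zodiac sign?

13

There are 12 zodiac signs acting as pigeonholes.
With 12 people we could place one in each, avoiding any repeat.
One more forces some class to hold 2, so 12 + 1 = 13.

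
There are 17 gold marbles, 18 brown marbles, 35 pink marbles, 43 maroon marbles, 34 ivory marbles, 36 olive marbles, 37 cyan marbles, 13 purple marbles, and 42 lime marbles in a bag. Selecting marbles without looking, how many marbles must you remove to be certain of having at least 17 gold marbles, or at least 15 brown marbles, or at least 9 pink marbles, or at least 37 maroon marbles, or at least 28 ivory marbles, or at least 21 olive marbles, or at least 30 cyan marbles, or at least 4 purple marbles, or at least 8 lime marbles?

161

Each of the 9 colors has its own threshold; avoid all of them simultaneously.
The worst case stops just short of every target: 16 gold, 14 brown, 8 pink, 36 maroon, 27 ivory, 20 olive, 29 cyan, 3 purple, 7 lime — 16 + 14 + 8 + 36 + 27 + 20 + 29 + 3 + 7 = 160 marbles.
One more marble must push some color to its target, so 160 + 1 = 161.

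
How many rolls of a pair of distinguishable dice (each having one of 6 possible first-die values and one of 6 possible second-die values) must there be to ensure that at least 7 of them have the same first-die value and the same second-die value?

217

There are 6 × 6 = 36 (first-die value, second-die value) combinations acting as pigeonholes.
With 36 × 6 = 216 rolls of a pair of distinguishable dice we could place exactly 6 in each, with no (first-die value, second-die value) pair reaching 7.
One more forces some (first-die value, second-die value) pair to hold 7, so 216 + 1 = 217.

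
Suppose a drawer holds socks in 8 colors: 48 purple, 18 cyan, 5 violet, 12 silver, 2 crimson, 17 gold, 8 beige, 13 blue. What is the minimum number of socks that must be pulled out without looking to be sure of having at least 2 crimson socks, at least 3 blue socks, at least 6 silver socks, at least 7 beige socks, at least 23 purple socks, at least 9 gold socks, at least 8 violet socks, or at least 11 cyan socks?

The worst case stops just short of every target: 22 purple, 10 cyan, all 5 violet, 5 silver, 1 crimson, 8 gold, 6 beige, 2 blue — 22 + 10 + 5 + 5 + 1 + 8 + 6 + 2 = 59 socks.
One more sock must push some color to its target, so 59 + 1 = 60.

60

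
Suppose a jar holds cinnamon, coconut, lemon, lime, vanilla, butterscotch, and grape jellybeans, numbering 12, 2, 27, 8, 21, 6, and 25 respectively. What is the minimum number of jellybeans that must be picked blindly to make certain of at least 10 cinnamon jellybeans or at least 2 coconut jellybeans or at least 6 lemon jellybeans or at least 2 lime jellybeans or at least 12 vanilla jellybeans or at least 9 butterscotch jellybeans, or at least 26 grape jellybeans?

59

Each of the 7 flavors has its own threshold; avoid all of them simultaneously.
The worst case stops just short of every target: 9 cinnamon, 1 coconut, 5 lemon, 1 lime, 11 vanilla, all 6 butterscotch, 25 grape — 9 + 1 + 5 + 1 + 11 + 6 + 25 = 58 jellybeans.
One more jellybean must push some flavor to its target, so 58 + 1 = 59.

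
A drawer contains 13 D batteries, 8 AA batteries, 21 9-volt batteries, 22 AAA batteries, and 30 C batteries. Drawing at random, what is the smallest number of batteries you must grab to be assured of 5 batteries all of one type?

21

Treat the 5 types as pigeonholes.
The worst case takes 4 batteries of each type without reaching 5 of any: 5 × 4 = 20.
The next battery must bring some type to 5, so 20 + 1 = 21.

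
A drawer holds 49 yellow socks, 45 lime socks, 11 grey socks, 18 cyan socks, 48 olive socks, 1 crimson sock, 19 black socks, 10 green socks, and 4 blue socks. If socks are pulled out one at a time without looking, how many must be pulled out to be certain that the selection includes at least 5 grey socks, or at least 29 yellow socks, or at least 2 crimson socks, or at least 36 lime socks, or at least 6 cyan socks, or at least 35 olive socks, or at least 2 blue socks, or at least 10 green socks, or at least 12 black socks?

The worst case stops just short of every target: 28 yellow, 35 lime, 4 grey, 5 cyan, 34 olive, 1 crimson, 11 black, 9 green, 1 blue — 28 + 35 + 4 + 5 + 34 + 1 + 11 + 9 + 1 = 128 socks.
One more sock must push some color to its target, so 128 + 1 = 129.

129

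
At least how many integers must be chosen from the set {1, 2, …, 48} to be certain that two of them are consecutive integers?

Partition {1, …, 48} into 24 pairs: {1,2}, {3,4}, …, {47,48}.
Choosing 24 integers — say the 24 even numbers 2, 4, …, 48 — takes one from each pair and avoids the property.
Choosing 25 forces two into the same pair by pigeonhole, and those are consecutive. So 25.

25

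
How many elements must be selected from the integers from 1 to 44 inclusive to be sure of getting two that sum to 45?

Partition {1, …, 44} into 22 pairs: {1,44}, {2,43}, …, {22,23}.
Choosing 22 integers — say the integers 1 through 22 — takes one from each pair and avoids the property.
Choosing 23 forces two into the same pair by pigeonhole, and those sum to 45. So 23.

23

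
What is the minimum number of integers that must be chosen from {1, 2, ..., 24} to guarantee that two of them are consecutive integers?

13

Partition {1, …, 24} into 12 pairs: {1,2}, {3,4}, …, {23,24}.
Choosing 12 integers — say the 12 even numbers 2, 4, …, 24 — takes one from each pair and avoids the property.
Choosing 13 forces two into the same pair by pigeonhole, and those are consecutive. So 13.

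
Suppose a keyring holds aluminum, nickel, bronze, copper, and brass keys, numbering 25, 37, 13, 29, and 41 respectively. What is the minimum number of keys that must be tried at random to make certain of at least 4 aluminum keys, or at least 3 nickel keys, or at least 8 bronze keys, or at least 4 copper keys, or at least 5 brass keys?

20

The worst case stops just short of every target: 3 aluminum, 2 nickel, 7 bronze, 3 copper, 4 brass — 3 + 2 + 7 + 3 + 4 = 19 keys.
One more key must push some type to its target, so 19 + 1 = 20.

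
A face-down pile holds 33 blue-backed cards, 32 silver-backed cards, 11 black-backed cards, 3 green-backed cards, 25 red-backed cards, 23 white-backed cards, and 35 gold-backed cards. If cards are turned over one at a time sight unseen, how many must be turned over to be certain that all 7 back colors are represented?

The hardest back color to obtain is green-backed: we could draw every other card first — 162 − 3 = 159 cards — without a single green-backed one.
The next draw must be green-backed, so 159 + 1 = 160.

160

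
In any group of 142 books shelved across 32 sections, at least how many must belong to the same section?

The 142 books fall into 32 sections.
If each of the 32 sections held at most 4, the total would be at most 32 × 4 = 128 < 142, a contradiction.
So at least one holds ⌈142/32⌉ = 5.

5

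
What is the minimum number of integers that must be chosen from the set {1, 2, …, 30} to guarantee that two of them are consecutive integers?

Partition {1, …, 30} into 15 pairs: {1,2}, {3,4}, …, {29,30}.
Choosing 15 integers — say the 15 even numbers 2, 4, …, 30 — takes one from each pair and avoids the property.
Choosing 16 forces two into the same pair by pigeonhole, and those are consecutive. So 16.

16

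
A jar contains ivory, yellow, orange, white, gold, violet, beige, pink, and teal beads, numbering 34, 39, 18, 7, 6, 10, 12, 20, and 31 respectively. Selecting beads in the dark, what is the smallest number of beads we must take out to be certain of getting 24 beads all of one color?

143

In the worst case we take at most 23 of each color, but all 18 orange, all 7 white, all 6 gold, all 10 violet, all 12 beige, and all 20 pink (fewer than 23), giving 23 + 23 + 18 + 7 + 6 + 10 + 12 + 20 + 23 = 142.
One more bead then forces some color to 24, so 142 + 1 = 143.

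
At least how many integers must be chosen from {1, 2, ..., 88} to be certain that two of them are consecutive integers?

45

Partition {1, …, 88} into 44 pairs: {1,2}, {3,4}, …, {87,88}.
Choosing 44 integers — say the 44 even numbers 2, 4, …, 88 — takes one from each pair and avoids the property.
Choosing 45 forces two into the same pair by pigeonhole, and those are consecutive. So 45.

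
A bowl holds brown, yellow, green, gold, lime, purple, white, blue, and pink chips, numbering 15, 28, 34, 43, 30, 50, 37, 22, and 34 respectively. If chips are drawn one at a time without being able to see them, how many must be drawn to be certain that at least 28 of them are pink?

287

The worst case draws every non-pink chip first: 15 + 28 + 34 + 43 + 30 + 50 + 37 + 22 = 259.
The next 28 draws are then forced to be pink, giving 259 + 28 = 287.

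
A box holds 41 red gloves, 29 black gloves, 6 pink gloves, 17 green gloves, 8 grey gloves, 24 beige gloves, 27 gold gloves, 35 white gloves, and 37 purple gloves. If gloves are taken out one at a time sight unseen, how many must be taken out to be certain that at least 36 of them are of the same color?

217

In the worst case we take at most 35 of each color, but all 29 black, all 6 pink, all 17 green, all 8 grey, all 24 beige, and all 27 gold (fewer than 35), giving 35 + 29 + 6 + 17 + 8 + 24 + 27 + 35 + 35 = 216.
One more glove then forces some color to 36, so 216 + 1 = 217.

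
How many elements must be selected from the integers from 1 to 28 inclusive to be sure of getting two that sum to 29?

15

Partition {1, …, 28} into 14 pairs: {1,28}, {2,27}, …, {14,15}.
Choosing 14 integers — say the integers 1 through 14 — takes one from each pair and avoids the property.
Choosing 15 forces two into the same pair by pigeonhole, and those sum to 29. So 15.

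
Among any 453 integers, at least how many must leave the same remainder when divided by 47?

10

If each of the 47 residue classes modulo 47 held at most 9, the total would be at most 47 × 9 = 423 < 453, a contradiction.
So at least one holds ⌈453/47⌉ = 10.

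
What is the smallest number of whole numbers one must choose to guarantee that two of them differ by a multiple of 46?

Two integers differ by a multiple of 46 exactly when they share a remainder mod 46.
There are 46 residue classes mod 46, so 46 integers can all lie in distinct classes.
One more integer must repeat a residue, giving a difference divisible by 46. So n = 46 + 1 = 47.

47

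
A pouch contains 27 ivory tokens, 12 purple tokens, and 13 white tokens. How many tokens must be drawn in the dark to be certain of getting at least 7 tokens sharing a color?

19

The worst case takes 6 tokens of each color without reaching 7 of any: 3 × 6 = 18.
The next token must bring some color to 7, so 18 + 1 = 19.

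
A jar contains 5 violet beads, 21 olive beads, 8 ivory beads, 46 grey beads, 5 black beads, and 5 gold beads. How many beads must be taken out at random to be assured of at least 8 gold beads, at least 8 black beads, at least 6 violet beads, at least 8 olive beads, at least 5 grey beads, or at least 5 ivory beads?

31

The worst case stops just short of every target: 5 violet, 7 olive, 4 ivory, 4 grey, all 5 black, all 5 gold — 5 + 7 + 4 + 4 + 5 + 5 = 30 beads.
One more bead must push some color to its target, so 30 + 1 = 31.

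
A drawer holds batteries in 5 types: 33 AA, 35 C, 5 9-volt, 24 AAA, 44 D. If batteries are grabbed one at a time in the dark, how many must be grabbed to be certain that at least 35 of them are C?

The worst case draws every non-C battery first: 33 + 5 + 24 + 44 = 106.
The next 35 draws are then forced to be C, giving 106 + 35 = 141.

141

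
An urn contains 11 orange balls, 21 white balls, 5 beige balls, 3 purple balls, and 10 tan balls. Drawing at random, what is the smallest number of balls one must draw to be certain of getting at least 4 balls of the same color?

16

The worst case takes 3 balls of each color without reaching 4 of any: 5 × 3 = 15.
The next ball must bring some color to 4, so 15 + 1 = 16.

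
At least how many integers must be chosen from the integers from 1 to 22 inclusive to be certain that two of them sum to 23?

Partition {1, …, 22} into 11 pairs: {1,22}, {2,21}, …, {11,12}.
Choosing 11 integers — say the integers 1 through 11 — takes one from each pair and avoids the property.
Choosing 12 forces two into the same pair by pigeonhole, and those sum to 23. So 12.

12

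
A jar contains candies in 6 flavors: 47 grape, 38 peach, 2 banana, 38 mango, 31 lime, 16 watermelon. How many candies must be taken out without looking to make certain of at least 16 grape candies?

The worst case draws every non-grape candy first: 38 + 2 + 38 + 31 + 16 = 125.
The next 16 draws are then forced to be grape, giving 125 + 16 = 141.

141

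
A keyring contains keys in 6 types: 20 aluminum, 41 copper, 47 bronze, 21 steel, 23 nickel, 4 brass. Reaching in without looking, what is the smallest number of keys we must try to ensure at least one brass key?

To avoid brass keys as long as possible, exhaust the other 5 types first.
The worst case draws every non-brass key first: 20 + 41 + 47 + 21 + 23 = 152.
The next draw is then forced to be brass, giving 152 + 1 = 153.

153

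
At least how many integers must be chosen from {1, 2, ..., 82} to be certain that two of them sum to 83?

42

Partition {1, …, 82} into 41 pairs: {1,82}, {2,81}, …, {41,42}.
Choosing 41 integers — say the integers 1 through 41 — takes one from each pair and avoids the property.
Choosing 42 forces two into the same pair by pigeonhole, and those sum to 83. So 42.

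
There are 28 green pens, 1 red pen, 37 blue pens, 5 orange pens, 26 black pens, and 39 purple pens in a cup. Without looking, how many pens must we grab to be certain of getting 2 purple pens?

The worst case draws every non-purple pen first: 28 + 1 + 37 + 5 + 26 = 97.
The next 2 draws are then forced to be purple, giving 97 + 2 = 99.

99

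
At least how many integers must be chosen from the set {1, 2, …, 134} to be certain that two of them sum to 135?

Partition {1, …, 134} into 67 pairs: {1,134}, {2,133}, …, {67,68}.
Choosing 67 integers — say the integers 1 through 67 — takes one from each pair and avoids the property.
Choosing 68 forces two into the same pair by pigeonhole, and those sum to 135. So 68.

68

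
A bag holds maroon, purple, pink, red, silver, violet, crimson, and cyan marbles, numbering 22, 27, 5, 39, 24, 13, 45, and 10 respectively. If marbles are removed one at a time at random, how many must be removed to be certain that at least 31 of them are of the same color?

Treat the 8 colors as pigeonholes.
In the worst case we take at most 30 of each color, but all 22 maroon, all 27 purple, all 5 pink, all 24 silver, all 13 violet, and all 10 cyan (fewer than 30), giving 22 + 27 + 5 + 30 + 24 + 13 + 30 + 10 = 161.
One more marble then forces some color to 31, so 161 + 1 = 162.

162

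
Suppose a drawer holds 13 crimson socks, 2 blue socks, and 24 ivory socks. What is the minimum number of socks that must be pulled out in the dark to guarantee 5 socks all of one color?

In the worst case we take at most 4 of each color, but all 2 blue (fewer than 4), giving 4 + 2 + 4 = 10.
One more sock then forces some color to 5, so 10 + 1 = 11.

11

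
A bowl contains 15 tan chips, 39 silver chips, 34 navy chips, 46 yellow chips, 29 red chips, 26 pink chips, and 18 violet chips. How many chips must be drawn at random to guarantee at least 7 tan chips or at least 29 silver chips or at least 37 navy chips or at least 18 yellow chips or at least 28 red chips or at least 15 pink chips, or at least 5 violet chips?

131

Each of the 7 colors has its own threshold; avoid all of them simultaneously.
The worst case stops just short of every target: 6 tan, 28 silver, all 34 navy, 17 yellow, 27 red, 14 pink, 4 violet — 6 + 28 + 34 + 17 + 27 + 14 + 4 = 130 chips.
One more chip must push some color to its target, so 130 + 1 = 131.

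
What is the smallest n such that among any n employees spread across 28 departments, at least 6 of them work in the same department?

141

There are 28 departments acting as pigeonholes.
With 28 × 5 = 140 employees we could place exactly 5 in each, with no class reaching 6.
One more forces some class to hold 6, so 140 + 1 = 141.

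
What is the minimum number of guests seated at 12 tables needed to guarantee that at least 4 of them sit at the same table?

37

There are 12 tables acting as pigeonholes.
With 12 × 3 = 36 guests we could place exactly 3 in each, with no class reaching 4.
One more forces some class to hold 4, so 36 + 1 = 37.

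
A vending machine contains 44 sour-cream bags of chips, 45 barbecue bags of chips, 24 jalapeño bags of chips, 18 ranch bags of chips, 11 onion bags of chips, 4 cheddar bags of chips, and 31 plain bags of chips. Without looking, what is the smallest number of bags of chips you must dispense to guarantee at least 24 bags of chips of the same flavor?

126

In the worst case we take at most 23 of each flavor, but all 18 ranch, all 11 onion, and all 4 cheddar (fewer than 23), giving 23 + 23 + 23 + 18 + 11 + 4 + 23 = 125.
One more bag of chips then forces some flavor to 24, so 125 + 1 = 126.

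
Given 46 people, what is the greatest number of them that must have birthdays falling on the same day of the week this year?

7

The 46 people fall into 7 days of the week.
If each of the 7 days of the week held at most 6, the total would be at most 7 × 6 = 42 < 46, a contradiction.
So at least one holds ⌈46/7⌉ = 7.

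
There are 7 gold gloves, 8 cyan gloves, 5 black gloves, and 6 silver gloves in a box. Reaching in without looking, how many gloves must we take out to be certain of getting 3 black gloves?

24

The worst case draws every non-black glove first: 7 + 8 + 6 = 21.
The next 3 draws are then forced to be black, giving 21 + 3 = 24.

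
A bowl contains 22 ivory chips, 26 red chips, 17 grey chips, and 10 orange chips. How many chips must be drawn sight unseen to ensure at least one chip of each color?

66

The hardest color to obtain is orange: we could draw every other chip first — 75 − 10 = 65 chips — without a single orange one.
The next draw must be orange, so 65 + 1 = 66.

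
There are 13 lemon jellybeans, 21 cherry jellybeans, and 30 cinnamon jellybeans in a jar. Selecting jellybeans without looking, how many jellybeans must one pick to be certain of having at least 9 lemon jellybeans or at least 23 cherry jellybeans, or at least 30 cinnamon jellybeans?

Each of the 3 flavors has its own threshold; avoid all of them simultaneously.
The worst case stops just short of every target: 8 lemon, all 21 cherry, 29 cinnamon — 8 + 21 + 29 = 58 jellybeans.
One more jellybean must push some flavor to its target, so 58 + 1 = 59.

59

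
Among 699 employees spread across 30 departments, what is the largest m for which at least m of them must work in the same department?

24

If each of the 30 departments held at most 23, the total would be at most 30 × 23 = 690 < 699, a contradiction.
So at least one holds ⌈699/30⌉ = 24.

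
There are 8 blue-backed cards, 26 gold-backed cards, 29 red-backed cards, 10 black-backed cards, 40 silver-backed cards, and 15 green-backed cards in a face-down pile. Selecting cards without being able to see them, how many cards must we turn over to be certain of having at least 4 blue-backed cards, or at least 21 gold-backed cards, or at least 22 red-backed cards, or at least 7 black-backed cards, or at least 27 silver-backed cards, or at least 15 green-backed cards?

91

The worst case stops just short of every target: 3 blue-backed, 20 gold-backed, 21 red-backed, 6 black-backed, 26 silver-backed, 14 green-backed — 3 + 20 + 21 + 6 + 26 + 14 = 90 cards.
One more card must push some back color to its target, so 90 + 1 = 91.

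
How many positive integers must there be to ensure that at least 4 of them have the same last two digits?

There are 100 possible two-digit endings acting as pigeonholes.
With 100 × 3 = 300 positive integers we could place exactly 3 in each, with no class reaching 4.
One more forces some class to hold 4, so 300 + 1 = 301.

301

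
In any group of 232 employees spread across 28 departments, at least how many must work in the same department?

If each of the 28 departments held at most 8, the total would be at most 28 × 8 = 224 < 232, a contradiction.
So at least one holds ⌈232/28⌉ = 9.

9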